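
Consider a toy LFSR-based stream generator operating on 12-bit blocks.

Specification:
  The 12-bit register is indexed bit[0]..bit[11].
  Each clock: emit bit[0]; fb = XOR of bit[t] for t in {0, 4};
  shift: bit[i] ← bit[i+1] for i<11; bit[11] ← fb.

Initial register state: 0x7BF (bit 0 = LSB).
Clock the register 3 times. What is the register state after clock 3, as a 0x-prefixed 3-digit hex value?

reg_0 = 0x7BF
clock 1: out=1, reg = 0x3DF
clock 2: out=1, reg = 0x1EF
clock 3: out=1, reg = 0x8F7

0x8F7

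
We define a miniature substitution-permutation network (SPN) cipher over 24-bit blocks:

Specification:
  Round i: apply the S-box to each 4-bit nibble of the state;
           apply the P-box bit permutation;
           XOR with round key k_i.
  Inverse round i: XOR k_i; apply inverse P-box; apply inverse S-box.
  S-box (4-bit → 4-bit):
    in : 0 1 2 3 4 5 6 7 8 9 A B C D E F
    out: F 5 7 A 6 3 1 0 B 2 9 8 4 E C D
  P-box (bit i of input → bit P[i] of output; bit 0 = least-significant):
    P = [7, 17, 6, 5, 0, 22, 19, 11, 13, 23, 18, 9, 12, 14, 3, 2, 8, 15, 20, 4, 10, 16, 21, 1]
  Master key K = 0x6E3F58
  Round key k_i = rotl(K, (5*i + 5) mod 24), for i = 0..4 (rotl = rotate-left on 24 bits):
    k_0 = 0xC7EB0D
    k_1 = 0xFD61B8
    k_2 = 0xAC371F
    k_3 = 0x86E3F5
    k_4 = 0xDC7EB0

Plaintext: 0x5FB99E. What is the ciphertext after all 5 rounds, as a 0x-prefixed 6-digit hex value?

s_0 = plaintext = 0x5FB99E
s_1 = Round(s_0, k_0) = 0x16EE79
s_2 = Round(s_1, k_1) = 0xDB66B4
s_3 = Round(s_2, k_2) = 0x8F0F4D
s_4 = Round(s_3, k_3) = 0xD9948B
s_5 = Round(s_4, k_4) = 0x39B693

0x39B693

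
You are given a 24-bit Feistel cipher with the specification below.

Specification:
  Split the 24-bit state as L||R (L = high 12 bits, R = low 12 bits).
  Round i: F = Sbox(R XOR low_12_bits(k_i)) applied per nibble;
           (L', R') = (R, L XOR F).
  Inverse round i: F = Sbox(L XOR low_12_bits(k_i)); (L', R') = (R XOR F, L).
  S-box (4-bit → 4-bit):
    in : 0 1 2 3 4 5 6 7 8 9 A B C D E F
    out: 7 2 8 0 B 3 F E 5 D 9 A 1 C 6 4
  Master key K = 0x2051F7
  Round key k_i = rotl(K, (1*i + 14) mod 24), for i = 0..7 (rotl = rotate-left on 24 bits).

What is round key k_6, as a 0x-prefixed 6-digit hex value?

0x72051F

K = 0x2051F7
k_0 = rotl(K, (1*0+14) mod 24) = rotl(K, 14) = 0x7DC814
k_1 = rotl(K, (1*1+14) mod 24) = rotl(K, 15) = 0xFB9028
k_2 = rotl(K, (1*2+14) mod 24) = rotl(K, 16) = 0xF72051
k_3 = rotl(K, (1*3+14) mod 24) = rotl(K, 17) = 0xEE40A3
k_4 = rotl(K, (1*4+14) mod 24) = rotl(K, 18) = 0xDC8147
k_5 = rotl(K, (1*5+14) mod 24) = rotl(K, 19) = 0xB9028F
k_6 = rotl(K, (1*6+14) mod 24) = rotl(K, 20) = 0x72051F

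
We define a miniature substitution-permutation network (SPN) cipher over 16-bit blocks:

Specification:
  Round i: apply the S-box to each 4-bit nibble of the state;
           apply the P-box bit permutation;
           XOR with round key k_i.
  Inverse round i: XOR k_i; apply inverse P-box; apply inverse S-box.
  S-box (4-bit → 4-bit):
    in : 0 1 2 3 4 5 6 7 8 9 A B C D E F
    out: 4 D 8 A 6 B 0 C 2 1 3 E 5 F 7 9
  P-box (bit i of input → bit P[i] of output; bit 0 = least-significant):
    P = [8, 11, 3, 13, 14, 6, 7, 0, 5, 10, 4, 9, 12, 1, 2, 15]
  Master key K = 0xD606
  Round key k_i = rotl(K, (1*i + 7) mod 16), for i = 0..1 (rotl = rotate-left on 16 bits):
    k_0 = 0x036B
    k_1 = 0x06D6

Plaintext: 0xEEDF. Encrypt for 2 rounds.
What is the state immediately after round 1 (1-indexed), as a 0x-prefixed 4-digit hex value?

s_0 = plaintext = 0xEEDF
s_1 = Round(s_0, k_0) = 0x769C
s_2 = Round(s_1, k_1) = 0xC7DA

0x769C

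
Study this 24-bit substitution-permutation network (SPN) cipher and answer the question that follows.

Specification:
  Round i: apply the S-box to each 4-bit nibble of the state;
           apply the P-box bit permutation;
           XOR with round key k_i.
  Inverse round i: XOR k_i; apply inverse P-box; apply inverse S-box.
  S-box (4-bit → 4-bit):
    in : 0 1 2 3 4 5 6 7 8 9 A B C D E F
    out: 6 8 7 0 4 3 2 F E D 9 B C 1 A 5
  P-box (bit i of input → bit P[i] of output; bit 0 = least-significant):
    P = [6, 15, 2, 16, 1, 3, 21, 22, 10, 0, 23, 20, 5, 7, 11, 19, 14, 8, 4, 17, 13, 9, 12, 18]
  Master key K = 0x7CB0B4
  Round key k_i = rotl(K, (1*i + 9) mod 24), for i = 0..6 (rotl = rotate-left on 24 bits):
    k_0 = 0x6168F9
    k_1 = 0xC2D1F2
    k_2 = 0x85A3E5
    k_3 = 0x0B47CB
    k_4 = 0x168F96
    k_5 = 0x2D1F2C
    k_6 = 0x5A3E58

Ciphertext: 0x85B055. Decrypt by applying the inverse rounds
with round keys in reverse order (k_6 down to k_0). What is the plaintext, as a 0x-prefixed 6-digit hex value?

0xF2FA12

s_0 = ciphertext = 0x85B055
s_1 = InvRound(s_0, k_6) = 0xE1C7E8
s_2 = InvRound(s_1, k_5) = 0xCD8412
s_3 = InvRound(s_2, k_4) = 0x6E8C1C
s_4 = InvRound(s_3, k_3) = 0xE20697
s_5 = InvRound(s_4, k_2) = 0xA8DD9B
s_6 = InvRound(s_5, k_1) = 0x31958D
s_7 = InvRound(s_6, k_0) = 0xF2FA12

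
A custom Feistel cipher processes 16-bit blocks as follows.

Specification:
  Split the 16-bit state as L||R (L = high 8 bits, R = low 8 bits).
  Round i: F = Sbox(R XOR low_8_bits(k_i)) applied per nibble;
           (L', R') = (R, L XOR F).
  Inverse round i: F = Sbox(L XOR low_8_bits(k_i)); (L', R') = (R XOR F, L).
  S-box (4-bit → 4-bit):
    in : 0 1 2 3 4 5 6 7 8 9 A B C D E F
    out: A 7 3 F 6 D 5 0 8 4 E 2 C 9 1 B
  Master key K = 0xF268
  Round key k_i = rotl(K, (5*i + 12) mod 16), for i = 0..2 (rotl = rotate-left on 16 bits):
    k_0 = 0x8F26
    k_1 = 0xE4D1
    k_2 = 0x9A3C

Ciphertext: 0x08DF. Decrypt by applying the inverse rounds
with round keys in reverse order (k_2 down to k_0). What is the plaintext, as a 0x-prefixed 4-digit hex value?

0x6CB0

s_0 = ciphertext = 0x08DF
s_1 = InvRound(s_0, k_2) = 0x2908
s_2 = InvRound(s_1, k_1) = 0xB029
s_3 = InvRound(s_2, k_0) = 0x6CB0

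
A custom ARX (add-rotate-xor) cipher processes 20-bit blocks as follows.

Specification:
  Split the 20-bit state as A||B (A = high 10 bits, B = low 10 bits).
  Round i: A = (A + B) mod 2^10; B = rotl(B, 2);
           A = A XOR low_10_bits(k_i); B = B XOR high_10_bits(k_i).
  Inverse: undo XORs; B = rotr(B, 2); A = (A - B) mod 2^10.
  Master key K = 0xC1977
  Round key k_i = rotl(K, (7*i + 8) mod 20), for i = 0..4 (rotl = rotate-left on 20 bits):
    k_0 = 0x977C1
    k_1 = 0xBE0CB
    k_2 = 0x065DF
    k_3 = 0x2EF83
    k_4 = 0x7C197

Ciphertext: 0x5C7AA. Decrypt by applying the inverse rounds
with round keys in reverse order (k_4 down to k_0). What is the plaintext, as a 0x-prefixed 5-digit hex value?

s_0 = ciphertext = 0x5C7AA
s_1 = InvRound(s_0, k_4) = 0x94296
s_2 = InvRound(s_1, k_3) = 0x1218B
s_3 = InvRound(s_2, k_2) = 0xCCE64
s_4 = InvRound(s_3, k_1) = 0xF4427
s_5 = InvRound(s_4, k_0) = 0x5CA9E

0x5CA9E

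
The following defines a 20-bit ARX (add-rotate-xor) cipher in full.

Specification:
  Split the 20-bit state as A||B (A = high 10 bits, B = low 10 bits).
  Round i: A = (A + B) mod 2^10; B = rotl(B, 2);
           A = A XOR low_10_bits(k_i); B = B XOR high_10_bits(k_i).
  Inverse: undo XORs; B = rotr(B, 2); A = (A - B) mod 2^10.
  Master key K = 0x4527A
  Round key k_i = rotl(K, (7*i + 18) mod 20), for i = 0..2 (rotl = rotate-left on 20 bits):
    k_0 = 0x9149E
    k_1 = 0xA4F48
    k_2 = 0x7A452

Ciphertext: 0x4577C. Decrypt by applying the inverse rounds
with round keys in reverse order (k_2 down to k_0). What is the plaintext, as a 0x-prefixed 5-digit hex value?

s_0 = ciphertext = 0x4577C
s_1 = InvRound(s_0, k_2) = 0xE89A5
s_2 = InvRound(s_1, k_1) = 0x876CD
s_3 = InvRound(s_2, k_0) = 0x98422

0x98422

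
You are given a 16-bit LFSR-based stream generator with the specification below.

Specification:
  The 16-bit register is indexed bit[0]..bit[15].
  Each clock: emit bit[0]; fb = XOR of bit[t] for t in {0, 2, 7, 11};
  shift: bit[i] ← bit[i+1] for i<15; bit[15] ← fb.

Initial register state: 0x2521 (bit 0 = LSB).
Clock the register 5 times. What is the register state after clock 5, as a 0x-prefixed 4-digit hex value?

0x3929

reg_0 = 0x2521
clock 1: out=1, reg = 0x9290
clock 2: out=0, reg = 0xC948
clock 3: out=0, reg = 0xE4A4
clock 4: out=0, reg = 0x7252
clock 5: out=0, reg = 0x3929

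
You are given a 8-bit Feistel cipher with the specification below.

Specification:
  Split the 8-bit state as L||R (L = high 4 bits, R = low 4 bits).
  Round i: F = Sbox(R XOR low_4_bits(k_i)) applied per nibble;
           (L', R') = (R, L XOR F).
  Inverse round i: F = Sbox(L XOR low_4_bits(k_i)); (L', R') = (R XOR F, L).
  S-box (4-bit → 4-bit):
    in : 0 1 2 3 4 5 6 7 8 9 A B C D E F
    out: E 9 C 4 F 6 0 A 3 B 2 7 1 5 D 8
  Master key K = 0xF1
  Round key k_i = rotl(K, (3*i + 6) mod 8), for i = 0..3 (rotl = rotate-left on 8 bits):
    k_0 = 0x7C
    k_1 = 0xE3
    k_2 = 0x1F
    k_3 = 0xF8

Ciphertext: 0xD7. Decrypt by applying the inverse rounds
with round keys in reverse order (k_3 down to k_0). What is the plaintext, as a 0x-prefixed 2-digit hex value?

0xB5

s_0 = ciphertext = 0xD7
s_1 = InvRound(s_0, k_3) = 0x1D
s_2 = InvRound(s_1, k_2) = 0x01
s_3 = InvRound(s_2, k_1) = 0x50
s_4 = InvRound(s_3, k_0) = 0xB5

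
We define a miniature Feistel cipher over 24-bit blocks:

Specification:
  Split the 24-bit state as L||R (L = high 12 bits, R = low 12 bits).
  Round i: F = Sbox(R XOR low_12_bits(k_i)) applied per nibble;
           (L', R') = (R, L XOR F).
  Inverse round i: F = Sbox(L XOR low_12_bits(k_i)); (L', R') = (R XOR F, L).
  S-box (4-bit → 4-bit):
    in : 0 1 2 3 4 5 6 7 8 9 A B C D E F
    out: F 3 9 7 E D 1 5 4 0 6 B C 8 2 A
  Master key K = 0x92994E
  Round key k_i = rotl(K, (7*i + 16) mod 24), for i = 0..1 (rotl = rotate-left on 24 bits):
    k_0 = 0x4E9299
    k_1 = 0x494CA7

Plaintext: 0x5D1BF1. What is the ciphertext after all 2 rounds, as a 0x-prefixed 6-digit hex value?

0x5C5BE8

s_0 = plaintext = 0x5D1BF1
s_1 = Round(s_0, k_0) = 0xBF15C5
s_2 = Round(s_1, k_1) = 0x5C5BE8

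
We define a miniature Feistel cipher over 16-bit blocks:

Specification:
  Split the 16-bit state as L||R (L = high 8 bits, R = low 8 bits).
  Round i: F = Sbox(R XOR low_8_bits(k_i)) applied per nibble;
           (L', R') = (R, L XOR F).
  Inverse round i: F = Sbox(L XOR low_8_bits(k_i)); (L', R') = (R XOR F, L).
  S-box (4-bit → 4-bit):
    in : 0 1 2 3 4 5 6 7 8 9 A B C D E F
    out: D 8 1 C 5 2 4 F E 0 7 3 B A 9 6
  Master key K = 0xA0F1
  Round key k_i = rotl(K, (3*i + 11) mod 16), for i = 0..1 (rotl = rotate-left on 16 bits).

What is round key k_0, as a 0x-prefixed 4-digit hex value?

0x8D07

K = 0xA0F1
k_0 = rotl(K, (3*0+11) mod 16) = rotl(K, 11) = 0x8D07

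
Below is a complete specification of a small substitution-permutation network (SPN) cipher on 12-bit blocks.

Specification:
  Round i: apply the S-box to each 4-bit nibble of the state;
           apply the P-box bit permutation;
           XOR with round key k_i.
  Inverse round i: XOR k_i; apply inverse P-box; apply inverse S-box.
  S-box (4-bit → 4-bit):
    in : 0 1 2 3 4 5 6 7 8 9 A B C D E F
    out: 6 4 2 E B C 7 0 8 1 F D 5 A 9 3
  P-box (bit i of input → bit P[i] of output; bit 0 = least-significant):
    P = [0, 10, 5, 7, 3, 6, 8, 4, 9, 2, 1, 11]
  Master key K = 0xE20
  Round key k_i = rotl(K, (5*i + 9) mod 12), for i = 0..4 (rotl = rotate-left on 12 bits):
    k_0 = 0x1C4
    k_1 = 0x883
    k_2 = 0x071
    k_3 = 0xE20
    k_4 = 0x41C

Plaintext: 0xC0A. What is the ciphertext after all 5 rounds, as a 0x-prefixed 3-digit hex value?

s_0 = plaintext = 0xC0A
s_1 = Round(s_0, k_0) = 0x627
s_2 = Round(s_1, k_1) = 0xAC5
s_3 = Round(s_2, k_2) = 0xBDF
s_4 = Round(s_3, k_3) = 0x073
s_5 = Round(s_4, k_4) = 0x0BA

0x0BA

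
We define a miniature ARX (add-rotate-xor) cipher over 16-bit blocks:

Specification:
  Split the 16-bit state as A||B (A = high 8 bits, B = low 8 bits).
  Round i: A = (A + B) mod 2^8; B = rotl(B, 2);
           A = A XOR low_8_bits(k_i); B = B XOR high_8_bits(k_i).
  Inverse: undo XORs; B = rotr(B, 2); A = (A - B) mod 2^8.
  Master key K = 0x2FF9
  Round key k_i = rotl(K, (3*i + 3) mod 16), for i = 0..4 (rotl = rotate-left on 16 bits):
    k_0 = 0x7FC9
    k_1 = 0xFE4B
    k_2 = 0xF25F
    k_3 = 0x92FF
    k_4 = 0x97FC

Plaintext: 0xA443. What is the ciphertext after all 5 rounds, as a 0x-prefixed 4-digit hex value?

0x823F

s_0 = plaintext = 0xA443
s_1 = Round(s_0, k_0) = 0x2E72
s_2 = Round(s_1, k_1) = 0xEB37
s_3 = Round(s_2, k_2) = 0x7D2E
s_4 = Round(s_3, k_3) = 0x542A
s_5 = Round(s_4, k_4) = 0x823F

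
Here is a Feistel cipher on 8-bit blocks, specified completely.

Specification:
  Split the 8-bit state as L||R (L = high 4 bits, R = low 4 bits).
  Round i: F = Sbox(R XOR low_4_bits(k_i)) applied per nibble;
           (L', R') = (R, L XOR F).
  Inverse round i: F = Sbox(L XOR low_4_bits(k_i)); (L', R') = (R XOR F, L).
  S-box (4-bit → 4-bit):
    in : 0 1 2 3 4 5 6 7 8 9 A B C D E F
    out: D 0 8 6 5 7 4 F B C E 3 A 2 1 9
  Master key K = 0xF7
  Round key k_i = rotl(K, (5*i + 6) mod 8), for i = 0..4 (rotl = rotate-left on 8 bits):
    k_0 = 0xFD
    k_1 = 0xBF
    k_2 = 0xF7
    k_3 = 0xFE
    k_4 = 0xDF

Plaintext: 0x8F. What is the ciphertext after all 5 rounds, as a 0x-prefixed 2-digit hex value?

0x7B

s_0 = plaintext = 0x8F
s_1 = Round(s_0, k_0) = 0xF0
s_2 = Round(s_1, k_1) = 0x06
s_3 = Round(s_2, k_2) = 0x60
s_4 = Round(s_3, k_3) = 0x07
s_5 = Round(s_4, k_4) = 0x7B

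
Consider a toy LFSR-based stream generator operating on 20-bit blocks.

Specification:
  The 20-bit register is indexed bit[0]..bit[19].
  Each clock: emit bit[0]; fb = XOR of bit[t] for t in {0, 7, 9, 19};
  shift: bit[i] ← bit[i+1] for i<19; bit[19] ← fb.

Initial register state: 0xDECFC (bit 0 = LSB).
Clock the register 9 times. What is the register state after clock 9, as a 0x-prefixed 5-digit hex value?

0xA76F6

reg_0 = 0xDECFC
clock 1: out=0, reg = 0x6F67E
clock 2: out=0, reg = 0xB7B3F
clock 3: out=1, reg = 0xDBD9F
clock 4: out=1, reg = 0xEDECF
clock 5: out=1, reg = 0x76F67
clock 6: out=1, reg = 0x3B7B3
clock 7: out=1, reg = 0x9DBD9
clock 8: out=1, reg = 0x4EDEC
clock 9: out=0, reg = 0xA76F6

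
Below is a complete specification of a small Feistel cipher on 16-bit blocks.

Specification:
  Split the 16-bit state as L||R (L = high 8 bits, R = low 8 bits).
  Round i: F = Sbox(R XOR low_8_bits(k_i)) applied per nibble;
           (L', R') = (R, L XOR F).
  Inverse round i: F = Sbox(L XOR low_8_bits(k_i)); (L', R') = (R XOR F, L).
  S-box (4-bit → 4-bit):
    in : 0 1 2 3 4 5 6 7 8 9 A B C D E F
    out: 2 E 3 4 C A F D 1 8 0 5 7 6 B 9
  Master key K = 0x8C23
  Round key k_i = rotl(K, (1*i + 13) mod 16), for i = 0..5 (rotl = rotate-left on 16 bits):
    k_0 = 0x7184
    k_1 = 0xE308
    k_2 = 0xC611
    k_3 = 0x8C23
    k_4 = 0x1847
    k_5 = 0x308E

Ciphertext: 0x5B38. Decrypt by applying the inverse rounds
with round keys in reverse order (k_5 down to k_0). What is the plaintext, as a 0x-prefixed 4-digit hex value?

s_0 = ciphertext = 0x5B38
s_1 = InvRound(s_0, k_5) = 0x525B
s_2 = InvRound(s_1, k_4) = 0xB152
s_3 = InvRound(s_2, k_3) = 0xD1B1
s_4 = InvRound(s_3, k_2) = 0xC3D1
s_5 = InvRound(s_4, k_1) = 0xA4C3
s_6 = InvRound(s_5, k_0) = 0xF1A4

0xF1A4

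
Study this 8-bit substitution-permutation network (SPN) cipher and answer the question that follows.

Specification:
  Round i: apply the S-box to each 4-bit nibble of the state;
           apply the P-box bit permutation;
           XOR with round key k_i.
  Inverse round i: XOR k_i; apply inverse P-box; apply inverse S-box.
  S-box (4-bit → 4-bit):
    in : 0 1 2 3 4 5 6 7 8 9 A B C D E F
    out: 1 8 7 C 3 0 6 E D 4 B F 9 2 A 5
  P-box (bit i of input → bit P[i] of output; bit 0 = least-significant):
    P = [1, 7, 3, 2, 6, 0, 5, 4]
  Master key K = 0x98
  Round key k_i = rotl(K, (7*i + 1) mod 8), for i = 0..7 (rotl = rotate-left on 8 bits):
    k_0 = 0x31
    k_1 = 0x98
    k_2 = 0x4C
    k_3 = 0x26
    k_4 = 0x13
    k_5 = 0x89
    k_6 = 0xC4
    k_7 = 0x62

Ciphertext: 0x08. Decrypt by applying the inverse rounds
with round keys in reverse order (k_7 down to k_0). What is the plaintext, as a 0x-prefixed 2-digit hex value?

s_0 = ciphertext = 0x08
s_1 = InvRound(s_0, k_7) = 0xFF
s_2 = InvRound(s_1, k_6) = 0x7F
s_3 = InvRound(s_2, k_5) = 0x8A
s_4 = InvRound(s_3, k_4) = 0xE6
s_5 = InvRound(s_4, k_3) = 0x0D
s_6 = InvRound(s_5, k_2) = 0x45
s_7 = InvRound(s_6, k_1) = 0xA7
s_8 = InvRound(s_7, k_0) = 0x1A

0x1A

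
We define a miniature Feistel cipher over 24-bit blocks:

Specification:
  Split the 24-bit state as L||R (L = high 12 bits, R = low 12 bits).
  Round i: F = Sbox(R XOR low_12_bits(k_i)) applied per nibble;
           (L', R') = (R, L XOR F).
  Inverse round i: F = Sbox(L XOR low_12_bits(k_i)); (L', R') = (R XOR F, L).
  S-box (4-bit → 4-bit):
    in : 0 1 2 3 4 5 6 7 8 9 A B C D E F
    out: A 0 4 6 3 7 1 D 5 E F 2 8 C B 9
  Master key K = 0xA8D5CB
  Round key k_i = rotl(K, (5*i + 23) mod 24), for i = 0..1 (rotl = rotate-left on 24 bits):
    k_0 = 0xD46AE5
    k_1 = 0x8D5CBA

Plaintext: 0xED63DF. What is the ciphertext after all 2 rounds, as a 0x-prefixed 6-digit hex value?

0x0B9B79

s_0 = plaintext = 0xED63DF
s_1 = Round(s_0, k_0) = 0x3DF0B9
s_2 = Round(s_1, k_1) = 0x0B9B79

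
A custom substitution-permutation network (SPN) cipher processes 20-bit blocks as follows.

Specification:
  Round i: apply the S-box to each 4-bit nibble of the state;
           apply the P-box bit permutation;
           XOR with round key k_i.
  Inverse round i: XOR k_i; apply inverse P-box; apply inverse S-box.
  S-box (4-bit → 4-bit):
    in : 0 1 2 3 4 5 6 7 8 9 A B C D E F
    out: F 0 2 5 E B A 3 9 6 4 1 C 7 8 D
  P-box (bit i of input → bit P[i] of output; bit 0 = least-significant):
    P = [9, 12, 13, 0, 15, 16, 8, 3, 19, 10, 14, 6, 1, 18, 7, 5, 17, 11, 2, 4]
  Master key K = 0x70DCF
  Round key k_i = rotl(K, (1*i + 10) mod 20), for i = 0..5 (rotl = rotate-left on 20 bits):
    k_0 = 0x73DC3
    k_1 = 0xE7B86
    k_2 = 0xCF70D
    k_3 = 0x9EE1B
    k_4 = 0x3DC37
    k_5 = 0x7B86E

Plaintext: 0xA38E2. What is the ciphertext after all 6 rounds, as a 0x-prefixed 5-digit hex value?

0x3EDC1

s_0 = plaintext = 0xA38E2
s_1 = Round(s_0, k_0) = 0xF2D0D
s_2 = Round(s_1, k_1) = 0x18C9A
s_3 = Round(s_2, k_2) = 0xD966F
s_4 = Round(s_3, k_3) = 0xEC0D6
s_5 = Round(s_4, k_4) = 0xA09C6
s_6 = Round(s_5, k_5) = 0x3EDC1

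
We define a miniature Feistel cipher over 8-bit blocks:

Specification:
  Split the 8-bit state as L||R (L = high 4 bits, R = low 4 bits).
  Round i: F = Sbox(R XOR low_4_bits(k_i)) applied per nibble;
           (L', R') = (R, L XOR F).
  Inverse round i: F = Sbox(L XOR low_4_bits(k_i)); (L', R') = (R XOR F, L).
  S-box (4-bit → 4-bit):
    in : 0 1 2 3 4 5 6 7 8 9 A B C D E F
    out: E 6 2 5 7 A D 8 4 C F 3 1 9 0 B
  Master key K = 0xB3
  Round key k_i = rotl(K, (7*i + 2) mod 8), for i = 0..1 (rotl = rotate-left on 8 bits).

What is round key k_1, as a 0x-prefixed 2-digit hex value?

0x67

K = 0xB3
k_0 = rotl(K, (7*0+2) mod 8) = rotl(K, 2) = 0xCE
k_1 = rotl(K, (7*1+2) mod 8) = rotl(K, 1) = 0x67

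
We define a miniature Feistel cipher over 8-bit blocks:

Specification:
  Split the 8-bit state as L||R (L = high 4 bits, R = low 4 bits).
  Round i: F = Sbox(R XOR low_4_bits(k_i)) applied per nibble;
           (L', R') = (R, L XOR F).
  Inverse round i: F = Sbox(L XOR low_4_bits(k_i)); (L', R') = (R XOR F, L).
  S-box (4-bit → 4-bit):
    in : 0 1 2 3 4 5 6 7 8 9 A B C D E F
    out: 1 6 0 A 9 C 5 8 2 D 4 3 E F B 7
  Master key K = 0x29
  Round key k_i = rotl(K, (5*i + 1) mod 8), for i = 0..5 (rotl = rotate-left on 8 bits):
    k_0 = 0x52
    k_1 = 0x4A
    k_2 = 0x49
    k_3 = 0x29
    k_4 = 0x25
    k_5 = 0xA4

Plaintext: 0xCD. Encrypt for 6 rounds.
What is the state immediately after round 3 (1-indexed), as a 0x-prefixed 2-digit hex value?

0xBB

s_0 = plaintext = 0xCD
s_1 = Round(s_0, k_0) = 0xDB
s_2 = Round(s_1, k_1) = 0xBB
s_3 = Round(s_2, k_2) = 0xBB
s_4 = Round(s_3, k_3) = 0xBB
s_5 = Round(s_4, k_4) = 0xB0
s_6 = Round(s_5, k_5) = 0x02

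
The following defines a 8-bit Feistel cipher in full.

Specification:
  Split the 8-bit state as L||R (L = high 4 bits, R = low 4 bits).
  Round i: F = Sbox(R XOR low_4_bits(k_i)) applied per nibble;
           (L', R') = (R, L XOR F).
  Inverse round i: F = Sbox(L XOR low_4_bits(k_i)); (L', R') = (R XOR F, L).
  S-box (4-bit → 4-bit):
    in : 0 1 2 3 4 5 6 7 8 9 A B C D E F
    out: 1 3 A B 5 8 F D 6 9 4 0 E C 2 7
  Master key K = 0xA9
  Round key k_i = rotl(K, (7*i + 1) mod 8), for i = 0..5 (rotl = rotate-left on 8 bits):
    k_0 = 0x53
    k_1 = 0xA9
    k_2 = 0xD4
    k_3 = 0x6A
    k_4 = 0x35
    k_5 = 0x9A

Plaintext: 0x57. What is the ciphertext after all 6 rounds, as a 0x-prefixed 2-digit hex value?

0xD1

s_0 = plaintext = 0x57
s_1 = Round(s_0, k_0) = 0x70
s_2 = Round(s_1, k_1) = 0x0E
s_3 = Round(s_2, k_2) = 0xE4
s_4 = Round(s_3, k_3) = 0x4C
s_5 = Round(s_4, k_4) = 0xCD
s_6 = Round(s_5, k_5) = 0xD1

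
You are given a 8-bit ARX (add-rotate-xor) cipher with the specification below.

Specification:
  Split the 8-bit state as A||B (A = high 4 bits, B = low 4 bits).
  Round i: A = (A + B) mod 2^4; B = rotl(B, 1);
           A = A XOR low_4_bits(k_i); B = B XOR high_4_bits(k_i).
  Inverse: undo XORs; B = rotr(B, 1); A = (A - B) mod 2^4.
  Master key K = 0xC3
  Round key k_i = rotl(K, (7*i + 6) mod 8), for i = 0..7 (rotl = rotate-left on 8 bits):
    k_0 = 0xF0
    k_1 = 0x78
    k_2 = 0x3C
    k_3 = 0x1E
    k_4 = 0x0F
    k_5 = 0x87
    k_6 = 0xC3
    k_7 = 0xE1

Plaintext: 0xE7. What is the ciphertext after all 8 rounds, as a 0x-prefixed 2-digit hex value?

s_0 = plaintext = 0xE7
s_1 = Round(s_0, k_0) = 0x51
s_2 = Round(s_1, k_1) = 0xE5
s_3 = Round(s_2, k_2) = 0xF9
s_4 = Round(s_3, k_3) = 0x62
s_5 = Round(s_4, k_4) = 0x74
s_6 = Round(s_5, k_5) = 0xC0
s_7 = Round(s_6, k_6) = 0xFC
s_8 = Round(s_7, k_7) = 0xA7

0xA7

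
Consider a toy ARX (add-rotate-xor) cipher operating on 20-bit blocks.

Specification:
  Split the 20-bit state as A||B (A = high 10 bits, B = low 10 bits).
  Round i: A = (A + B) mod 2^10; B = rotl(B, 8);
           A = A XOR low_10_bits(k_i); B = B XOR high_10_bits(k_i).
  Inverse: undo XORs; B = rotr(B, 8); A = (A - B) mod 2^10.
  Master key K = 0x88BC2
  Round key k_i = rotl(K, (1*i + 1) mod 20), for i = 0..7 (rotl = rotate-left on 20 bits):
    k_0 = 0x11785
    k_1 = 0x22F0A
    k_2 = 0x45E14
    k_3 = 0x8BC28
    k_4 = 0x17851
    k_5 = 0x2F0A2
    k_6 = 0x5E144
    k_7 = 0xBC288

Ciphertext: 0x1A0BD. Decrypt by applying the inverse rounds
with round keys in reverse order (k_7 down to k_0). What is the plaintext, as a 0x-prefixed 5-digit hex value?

s_0 = ciphertext = 0x1A0BD
s_1 = InvRound(s_0, k_7) = 0x6A936
s_2 = InvRound(s_1, k_6) = 0xED938
s_3 = InvRound(s_2, k_5) = 0x40E11
s_4 = InvRound(s_3, k_4) = 0x0513E
s_5 = InvRound(s_4, k_3) = 0xFD447
s_6 = InvRound(s_5, k_2) = 0x28141
s_7 = InvRound(s_6, k_1) = 0x20729
s_8 = InvRound(s_7, k_0) = 0x545B3

0x545B3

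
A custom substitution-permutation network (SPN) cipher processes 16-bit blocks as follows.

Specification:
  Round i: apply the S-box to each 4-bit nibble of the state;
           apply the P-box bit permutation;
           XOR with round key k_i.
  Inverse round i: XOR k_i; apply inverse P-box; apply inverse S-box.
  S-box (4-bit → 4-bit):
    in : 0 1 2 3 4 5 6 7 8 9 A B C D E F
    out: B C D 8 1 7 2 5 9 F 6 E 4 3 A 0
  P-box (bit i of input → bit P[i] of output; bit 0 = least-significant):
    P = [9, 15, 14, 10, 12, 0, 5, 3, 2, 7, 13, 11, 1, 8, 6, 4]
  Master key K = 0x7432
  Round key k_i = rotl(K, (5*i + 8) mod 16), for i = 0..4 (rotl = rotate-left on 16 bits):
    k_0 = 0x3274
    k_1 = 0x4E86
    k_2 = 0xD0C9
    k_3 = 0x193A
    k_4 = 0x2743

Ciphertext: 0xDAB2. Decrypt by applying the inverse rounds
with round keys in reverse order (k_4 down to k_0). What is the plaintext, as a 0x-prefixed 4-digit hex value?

s_0 = ciphertext = 0xDAB2
s_1 = InvRound(s_0, k_4) = 0xBB5B
s_2 = InvRound(s_1, k_3) = 0xCCAD
s_3 = InvRound(s_2, k_2) = 0xC873
s_4 = InvRound(s_3, k_1) = 0x1DA0
s_5 = InvRound(s_4, k_0) = 0xB9F8

0xB9F8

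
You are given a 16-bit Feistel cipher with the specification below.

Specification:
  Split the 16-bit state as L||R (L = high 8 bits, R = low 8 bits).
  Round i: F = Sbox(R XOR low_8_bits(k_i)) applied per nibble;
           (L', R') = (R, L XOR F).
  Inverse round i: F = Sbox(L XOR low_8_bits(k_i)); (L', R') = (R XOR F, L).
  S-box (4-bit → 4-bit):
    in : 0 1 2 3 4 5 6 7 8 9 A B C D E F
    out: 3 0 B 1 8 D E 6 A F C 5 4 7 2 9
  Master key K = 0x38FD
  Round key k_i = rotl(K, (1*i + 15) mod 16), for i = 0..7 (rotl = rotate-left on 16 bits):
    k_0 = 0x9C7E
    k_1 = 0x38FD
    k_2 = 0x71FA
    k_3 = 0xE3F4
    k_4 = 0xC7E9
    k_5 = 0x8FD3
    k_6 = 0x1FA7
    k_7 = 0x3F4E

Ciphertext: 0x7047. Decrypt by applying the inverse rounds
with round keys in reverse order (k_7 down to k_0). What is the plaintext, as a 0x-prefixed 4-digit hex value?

s_0 = ciphertext = 0x7047
s_1 = InvRound(s_0, k_7) = 0x5570
s_2 = InvRound(s_1, k_6) = 0xEB55
s_3 = InvRound(s_2, k_5) = 0x4FEB
s_4 = InvRound(s_3, k_4) = 0x254F
s_5 = InvRound(s_4, k_3) = 0x3F25
s_6 = InvRound(s_5, k_2) = 0x683F
s_7 = InvRound(s_6, k_1) = 0xC268
s_8 = InvRound(s_7, k_0) = 0x3CC2

0x3CC2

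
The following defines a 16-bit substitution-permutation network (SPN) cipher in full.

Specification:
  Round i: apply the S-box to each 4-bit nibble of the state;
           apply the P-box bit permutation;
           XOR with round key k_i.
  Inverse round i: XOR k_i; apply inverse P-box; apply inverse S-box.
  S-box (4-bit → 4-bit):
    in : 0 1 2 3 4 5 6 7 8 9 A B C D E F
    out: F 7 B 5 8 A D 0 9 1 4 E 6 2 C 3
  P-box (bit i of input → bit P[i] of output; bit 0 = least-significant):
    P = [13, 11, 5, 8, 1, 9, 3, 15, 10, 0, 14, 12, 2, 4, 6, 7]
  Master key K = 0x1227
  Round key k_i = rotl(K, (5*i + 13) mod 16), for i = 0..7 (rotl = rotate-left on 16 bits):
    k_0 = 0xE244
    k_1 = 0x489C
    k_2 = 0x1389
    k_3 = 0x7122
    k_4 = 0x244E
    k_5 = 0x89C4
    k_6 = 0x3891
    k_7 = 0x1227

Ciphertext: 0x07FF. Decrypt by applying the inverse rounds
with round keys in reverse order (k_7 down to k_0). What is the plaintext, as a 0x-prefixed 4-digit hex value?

0x160D

s_0 = ciphertext = 0x07FF
s_1 = InvRound(s_0, k_7) = 0xB8A4
s_2 = InvRound(s_1, k_6) = 0xFD4A
s_3 = InvRound(s_2, k_5) = 0x8639
s_4 = InvRound(s_3, k_4) = 0x1D23
s_5 = InvRound(s_4, k_3) = 0x717F
s_6 = InvRound(s_5, k_2) = 0x0AF3
s_7 = InvRound(s_6, k_1) = 0x3C1A
s_8 = InvRound(s_7, k_0) = 0x160D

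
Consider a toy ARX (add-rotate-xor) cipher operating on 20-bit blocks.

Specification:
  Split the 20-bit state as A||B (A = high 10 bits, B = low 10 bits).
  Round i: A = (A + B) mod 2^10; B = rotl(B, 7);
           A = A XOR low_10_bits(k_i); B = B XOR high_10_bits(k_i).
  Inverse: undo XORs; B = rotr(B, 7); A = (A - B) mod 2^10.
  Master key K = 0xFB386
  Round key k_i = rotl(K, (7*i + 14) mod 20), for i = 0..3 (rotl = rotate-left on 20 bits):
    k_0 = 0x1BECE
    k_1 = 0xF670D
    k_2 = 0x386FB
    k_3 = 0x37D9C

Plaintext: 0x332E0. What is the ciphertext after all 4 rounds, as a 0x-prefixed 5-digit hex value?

s_0 = plaintext = 0x332E0
s_1 = Round(s_0, k_0) = 0x58833
s_2 = Round(s_1, k_1) = 0xA625F
s_3 = Round(s_2, k_2) = 0x8332A
s_4 = Round(s_3, k_3) = 0x2A9BA

0x2A9BA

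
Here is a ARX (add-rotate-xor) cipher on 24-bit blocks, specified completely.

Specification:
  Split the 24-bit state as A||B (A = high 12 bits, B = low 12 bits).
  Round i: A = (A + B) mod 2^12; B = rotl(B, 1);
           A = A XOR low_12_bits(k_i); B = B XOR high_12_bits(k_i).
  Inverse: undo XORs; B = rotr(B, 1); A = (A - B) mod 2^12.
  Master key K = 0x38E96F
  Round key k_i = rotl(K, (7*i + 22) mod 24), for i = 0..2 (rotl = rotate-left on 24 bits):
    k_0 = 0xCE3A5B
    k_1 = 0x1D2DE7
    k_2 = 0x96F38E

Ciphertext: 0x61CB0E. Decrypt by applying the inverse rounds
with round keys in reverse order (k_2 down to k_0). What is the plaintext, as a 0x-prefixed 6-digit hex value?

0x306449

s_0 = ciphertext = 0x61CB0E
s_1 = InvRound(s_0, k_2) = 0xC62930
s_2 = InvRound(s_1, k_1) = 0xD14471
s_3 = InvRound(s_2, k_0) = 0x306449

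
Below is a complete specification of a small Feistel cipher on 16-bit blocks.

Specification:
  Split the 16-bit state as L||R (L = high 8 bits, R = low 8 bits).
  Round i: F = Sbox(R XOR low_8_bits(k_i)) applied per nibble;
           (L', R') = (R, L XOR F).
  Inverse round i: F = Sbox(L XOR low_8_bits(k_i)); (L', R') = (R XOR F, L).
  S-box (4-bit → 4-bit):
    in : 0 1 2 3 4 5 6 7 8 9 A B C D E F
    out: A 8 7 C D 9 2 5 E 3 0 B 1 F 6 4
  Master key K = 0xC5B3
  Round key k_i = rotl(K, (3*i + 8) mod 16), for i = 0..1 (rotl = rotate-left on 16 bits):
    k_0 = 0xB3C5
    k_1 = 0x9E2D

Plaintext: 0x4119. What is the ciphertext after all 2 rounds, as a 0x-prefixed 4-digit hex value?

s_0 = plaintext = 0x4119
s_1 = Round(s_0, k_0) = 0x19B0
s_2 = Round(s_1, k_1) = 0xB026

0xB026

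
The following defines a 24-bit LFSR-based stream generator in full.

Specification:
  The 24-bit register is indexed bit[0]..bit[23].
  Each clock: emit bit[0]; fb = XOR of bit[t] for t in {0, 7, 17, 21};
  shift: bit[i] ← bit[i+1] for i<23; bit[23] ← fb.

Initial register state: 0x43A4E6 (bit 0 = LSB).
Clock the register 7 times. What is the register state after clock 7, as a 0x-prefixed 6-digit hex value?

0xD88749

reg_0 = 0x43A4E6
clock 1: out=0, reg = 0x21D273
clock 2: out=1, reg = 0x10E939
clock 3: out=1, reg = 0x88749C
clock 4: out=0, reg = 0xC43A4E
clock 5: out=0, reg = 0x621D27
clock 6: out=1, reg = 0xB10E93
clock 7: out=1, reg = 0xD88749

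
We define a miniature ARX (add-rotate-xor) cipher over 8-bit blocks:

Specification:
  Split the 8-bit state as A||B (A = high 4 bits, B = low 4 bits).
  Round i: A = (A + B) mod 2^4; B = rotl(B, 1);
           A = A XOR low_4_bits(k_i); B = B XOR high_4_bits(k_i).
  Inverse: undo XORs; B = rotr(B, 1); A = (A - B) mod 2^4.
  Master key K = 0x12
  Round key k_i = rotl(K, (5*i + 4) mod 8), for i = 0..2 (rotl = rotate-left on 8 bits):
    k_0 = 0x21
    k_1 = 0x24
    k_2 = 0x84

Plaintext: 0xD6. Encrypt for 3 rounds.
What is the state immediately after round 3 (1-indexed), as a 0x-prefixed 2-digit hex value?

0x77

s_0 = plaintext = 0xD6
s_1 = Round(s_0, k_0) = 0x2E
s_2 = Round(s_1, k_1) = 0x4F
s_3 = Round(s_2, k_2) = 0x77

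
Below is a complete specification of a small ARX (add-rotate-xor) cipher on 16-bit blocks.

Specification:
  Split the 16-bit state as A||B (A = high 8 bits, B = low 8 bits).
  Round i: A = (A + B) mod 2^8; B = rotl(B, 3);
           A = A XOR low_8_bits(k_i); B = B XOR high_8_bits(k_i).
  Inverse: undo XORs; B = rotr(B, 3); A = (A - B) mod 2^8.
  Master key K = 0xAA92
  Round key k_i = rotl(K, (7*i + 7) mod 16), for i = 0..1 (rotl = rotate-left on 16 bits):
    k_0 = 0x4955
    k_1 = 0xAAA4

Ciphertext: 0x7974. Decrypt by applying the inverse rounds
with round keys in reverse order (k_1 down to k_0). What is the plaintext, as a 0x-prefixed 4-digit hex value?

s_0 = ciphertext = 0x7974
s_1 = InvRound(s_0, k_1) = 0x02DB
s_2 = InvRound(s_1, k_0) = 0x0552

0x0552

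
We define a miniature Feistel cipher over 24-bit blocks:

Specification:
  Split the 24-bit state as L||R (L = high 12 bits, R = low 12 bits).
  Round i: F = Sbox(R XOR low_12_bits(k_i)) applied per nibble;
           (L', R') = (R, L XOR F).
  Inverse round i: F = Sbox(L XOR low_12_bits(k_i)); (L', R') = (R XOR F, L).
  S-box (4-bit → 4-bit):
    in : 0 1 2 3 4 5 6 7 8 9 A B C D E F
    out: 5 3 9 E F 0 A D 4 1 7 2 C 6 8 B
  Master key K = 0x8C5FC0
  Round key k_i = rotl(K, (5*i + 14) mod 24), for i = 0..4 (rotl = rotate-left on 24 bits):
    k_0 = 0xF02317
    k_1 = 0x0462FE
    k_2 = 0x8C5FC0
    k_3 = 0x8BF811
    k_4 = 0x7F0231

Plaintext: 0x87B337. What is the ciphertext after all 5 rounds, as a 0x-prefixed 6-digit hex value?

s_0 = plaintext = 0x87B337
s_1 = Round(s_0, k_0) = 0x337DEE
s_2 = Round(s_1, k_1) = 0xDEE802
s_3 = Round(s_2, k_2) = 0x802027
s_4 = Round(s_3, k_3) = 0x027CE8
s_5 = Round(s_4, k_4) = 0xCE8846

0xCE8846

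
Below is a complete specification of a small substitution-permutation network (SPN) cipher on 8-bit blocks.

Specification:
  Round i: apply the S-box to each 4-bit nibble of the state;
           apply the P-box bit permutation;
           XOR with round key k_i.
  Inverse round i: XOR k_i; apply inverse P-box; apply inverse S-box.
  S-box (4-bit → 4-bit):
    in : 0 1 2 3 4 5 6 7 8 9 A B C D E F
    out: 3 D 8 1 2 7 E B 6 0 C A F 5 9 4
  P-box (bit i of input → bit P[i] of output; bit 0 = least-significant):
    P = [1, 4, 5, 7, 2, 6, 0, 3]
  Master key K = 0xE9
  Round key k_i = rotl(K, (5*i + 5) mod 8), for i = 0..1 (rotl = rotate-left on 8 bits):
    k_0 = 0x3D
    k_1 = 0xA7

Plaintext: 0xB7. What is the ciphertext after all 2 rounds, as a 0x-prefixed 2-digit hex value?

s_0 = plaintext = 0xB7
s_1 = Round(s_0, k_0) = 0xE7
s_2 = Round(s_1, k_1) = 0x39

0x39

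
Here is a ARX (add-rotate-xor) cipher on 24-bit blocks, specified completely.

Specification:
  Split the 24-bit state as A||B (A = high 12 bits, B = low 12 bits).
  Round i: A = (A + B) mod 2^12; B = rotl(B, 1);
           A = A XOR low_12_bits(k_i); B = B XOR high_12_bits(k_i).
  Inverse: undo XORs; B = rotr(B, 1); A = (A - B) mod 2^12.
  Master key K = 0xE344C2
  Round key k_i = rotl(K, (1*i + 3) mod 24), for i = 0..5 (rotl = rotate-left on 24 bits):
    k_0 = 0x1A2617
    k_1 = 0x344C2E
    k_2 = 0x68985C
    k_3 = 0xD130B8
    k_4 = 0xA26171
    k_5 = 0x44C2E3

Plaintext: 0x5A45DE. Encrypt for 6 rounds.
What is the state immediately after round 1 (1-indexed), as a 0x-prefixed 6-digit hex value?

0xD95A1E

s_0 = plaintext = 0x5A45DE
s_1 = Round(s_0, k_0) = 0xD95A1E
s_2 = Round(s_1, k_1) = 0xB9D779
s_3 = Round(s_2, k_2) = 0xB4A87B
s_4 = Round(s_3, k_3) = 0x37DDE4
s_5 = Round(s_4, k_4) = 0x0101EF
s_6 = Round(s_5, k_5) = 0x31C792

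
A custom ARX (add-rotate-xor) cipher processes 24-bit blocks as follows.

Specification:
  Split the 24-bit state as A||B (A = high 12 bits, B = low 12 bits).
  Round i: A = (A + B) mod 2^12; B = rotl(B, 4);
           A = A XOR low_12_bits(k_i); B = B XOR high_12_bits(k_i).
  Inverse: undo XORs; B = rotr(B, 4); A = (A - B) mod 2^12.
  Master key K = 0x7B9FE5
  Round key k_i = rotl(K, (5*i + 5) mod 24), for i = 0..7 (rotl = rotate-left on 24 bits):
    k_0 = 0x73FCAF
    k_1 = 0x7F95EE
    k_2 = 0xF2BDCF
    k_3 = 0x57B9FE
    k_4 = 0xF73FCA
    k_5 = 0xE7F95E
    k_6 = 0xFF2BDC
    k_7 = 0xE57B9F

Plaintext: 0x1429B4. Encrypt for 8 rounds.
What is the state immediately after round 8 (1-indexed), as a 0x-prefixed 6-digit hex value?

s_0 = plaintext = 0x1429B4
s_1 = Round(s_0, k_0) = 0x659C76
s_2 = Round(s_1, k_1) = 0x721095
s_3 = Round(s_2, k_2) = 0xA7967B
s_4 = Round(s_3, k_3) = 0x90A2CD
s_5 = Round(s_4, k_4) = 0x41D3A1
s_6 = Round(s_5, k_5) = 0xEE046C
s_7 = Round(s_6, k_6) = 0x890936
s_8 = Round(s_7, k_7) = 0xA59D3E

0xA59D3E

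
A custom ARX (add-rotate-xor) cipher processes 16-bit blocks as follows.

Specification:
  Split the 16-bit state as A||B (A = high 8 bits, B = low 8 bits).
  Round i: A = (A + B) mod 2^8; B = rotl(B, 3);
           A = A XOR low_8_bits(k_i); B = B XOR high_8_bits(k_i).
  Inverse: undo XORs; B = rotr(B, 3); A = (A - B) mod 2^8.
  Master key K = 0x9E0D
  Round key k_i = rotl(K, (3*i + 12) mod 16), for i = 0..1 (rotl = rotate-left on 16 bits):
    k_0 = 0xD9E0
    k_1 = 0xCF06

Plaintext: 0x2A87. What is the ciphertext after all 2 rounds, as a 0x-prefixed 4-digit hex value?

0x30E0

s_0 = plaintext = 0x2A87
s_1 = Round(s_0, k_0) = 0x51E5
s_2 = Round(s_1, k_1) = 0x30E0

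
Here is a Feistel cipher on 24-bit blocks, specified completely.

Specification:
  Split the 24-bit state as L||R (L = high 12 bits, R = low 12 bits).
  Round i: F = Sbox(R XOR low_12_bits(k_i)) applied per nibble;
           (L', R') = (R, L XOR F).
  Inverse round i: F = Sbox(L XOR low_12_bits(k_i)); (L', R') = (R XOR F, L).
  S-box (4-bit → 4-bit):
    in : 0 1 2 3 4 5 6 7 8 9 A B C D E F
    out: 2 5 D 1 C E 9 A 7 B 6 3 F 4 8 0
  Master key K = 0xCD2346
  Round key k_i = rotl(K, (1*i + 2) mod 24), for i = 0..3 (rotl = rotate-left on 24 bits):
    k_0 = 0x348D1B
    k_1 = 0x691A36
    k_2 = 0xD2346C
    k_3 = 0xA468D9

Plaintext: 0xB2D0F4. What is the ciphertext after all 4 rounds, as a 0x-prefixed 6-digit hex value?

0x97EB2D

s_0 = plaintext = 0xB2D0F4
s_1 = Round(s_0, k_0) = 0x0F4FAD
s_2 = Round(s_1, k_1) = 0xFADE47
s_3 = Round(s_2, k_2) = 0xE4797E
s_4 = Round(s_3, k_3) = 0x97EB2D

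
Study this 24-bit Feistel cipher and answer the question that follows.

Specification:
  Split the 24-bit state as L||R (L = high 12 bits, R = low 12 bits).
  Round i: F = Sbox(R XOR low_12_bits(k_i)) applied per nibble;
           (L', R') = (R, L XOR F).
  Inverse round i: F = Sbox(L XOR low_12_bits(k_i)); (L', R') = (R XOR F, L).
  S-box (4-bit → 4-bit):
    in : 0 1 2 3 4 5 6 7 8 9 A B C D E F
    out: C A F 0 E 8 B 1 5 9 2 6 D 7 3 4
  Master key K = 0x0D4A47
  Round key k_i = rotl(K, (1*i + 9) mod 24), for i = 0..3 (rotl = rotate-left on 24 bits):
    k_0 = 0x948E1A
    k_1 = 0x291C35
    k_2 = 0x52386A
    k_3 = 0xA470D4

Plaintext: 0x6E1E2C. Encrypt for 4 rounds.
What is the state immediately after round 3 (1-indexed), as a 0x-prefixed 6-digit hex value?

0x558DE5

s_0 = plaintext = 0x6E1E2C
s_1 = Round(s_0, k_0) = 0xE2CAEA
s_2 = Round(s_1, k_1) = 0xAEA558
s_3 = Round(s_2, k_2) = 0x558DE5
s_4 = Round(s_3, k_3) = 0xDE5252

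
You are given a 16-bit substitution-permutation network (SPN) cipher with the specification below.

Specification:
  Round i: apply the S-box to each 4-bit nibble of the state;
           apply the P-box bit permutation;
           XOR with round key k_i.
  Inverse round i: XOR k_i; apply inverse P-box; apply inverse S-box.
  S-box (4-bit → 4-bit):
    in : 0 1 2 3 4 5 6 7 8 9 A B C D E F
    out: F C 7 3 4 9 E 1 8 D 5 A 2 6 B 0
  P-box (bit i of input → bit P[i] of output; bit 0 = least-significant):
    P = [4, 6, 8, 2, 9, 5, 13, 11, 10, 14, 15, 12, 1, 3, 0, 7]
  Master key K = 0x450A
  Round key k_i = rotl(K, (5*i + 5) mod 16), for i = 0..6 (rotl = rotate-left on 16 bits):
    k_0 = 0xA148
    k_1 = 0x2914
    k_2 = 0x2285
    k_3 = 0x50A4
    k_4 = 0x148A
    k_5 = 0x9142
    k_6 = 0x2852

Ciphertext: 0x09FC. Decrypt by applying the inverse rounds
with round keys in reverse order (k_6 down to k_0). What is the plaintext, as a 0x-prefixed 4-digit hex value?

0x64E7

s_0 = ciphertext = 0x09FC
s_1 = InvRound(s_0, k_6) = 0xEFD1
s_2 = InvRound(s_1, k_5) = 0x9E97
s_3 = InvRound(s_2, k_4) = 0xD455
s_4 = InvRound(s_3, k_3) = 0x1AC3
s_5 = InvRound(s_4, k_2) = 0x781B
s_6 = InvRound(s_5, k_1) = 0x2BF1
s_7 = InvRound(s_6, k_0) = 0x64E7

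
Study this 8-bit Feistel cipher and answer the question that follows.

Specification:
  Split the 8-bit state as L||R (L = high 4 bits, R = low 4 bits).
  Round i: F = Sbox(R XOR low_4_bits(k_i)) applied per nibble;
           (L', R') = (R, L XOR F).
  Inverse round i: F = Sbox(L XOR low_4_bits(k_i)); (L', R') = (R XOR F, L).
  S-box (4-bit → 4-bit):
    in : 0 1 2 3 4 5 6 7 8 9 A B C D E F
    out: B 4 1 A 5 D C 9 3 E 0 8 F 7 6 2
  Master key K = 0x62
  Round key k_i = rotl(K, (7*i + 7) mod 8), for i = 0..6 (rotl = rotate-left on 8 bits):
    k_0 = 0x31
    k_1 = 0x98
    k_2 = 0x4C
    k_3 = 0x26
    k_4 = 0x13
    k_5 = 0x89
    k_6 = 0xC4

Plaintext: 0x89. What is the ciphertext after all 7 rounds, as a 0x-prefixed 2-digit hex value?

0x5C

s_0 = plaintext = 0x89
s_1 = Round(s_0, k_0) = 0x9B
s_2 = Round(s_1, k_1) = 0xB3
s_3 = Round(s_2, k_2) = 0x39
s_4 = Round(s_3, k_3) = 0x91
s_5 = Round(s_4, k_4) = 0x18
s_6 = Round(s_5, k_5) = 0x85
s_7 = Round(s_6, k_6) = 0x5C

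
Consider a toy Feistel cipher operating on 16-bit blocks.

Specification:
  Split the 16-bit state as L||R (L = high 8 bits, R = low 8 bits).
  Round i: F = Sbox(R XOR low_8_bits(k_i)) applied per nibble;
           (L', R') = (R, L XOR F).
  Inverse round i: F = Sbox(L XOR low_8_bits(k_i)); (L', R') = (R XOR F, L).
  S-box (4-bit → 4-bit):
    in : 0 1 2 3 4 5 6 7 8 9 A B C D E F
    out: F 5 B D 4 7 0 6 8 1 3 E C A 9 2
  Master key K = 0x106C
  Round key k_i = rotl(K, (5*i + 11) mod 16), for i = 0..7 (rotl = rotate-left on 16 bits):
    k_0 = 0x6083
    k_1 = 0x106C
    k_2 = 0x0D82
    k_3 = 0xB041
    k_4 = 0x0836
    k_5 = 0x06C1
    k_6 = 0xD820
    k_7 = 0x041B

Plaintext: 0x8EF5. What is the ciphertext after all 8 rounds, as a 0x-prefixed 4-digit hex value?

0x537F

s_0 = plaintext = 0x8EF5
s_1 = Round(s_0, k_0) = 0xF5EE
s_2 = Round(s_1, k_1) = 0xEE7E
s_3 = Round(s_2, k_2) = 0x7EC2
s_4 = Round(s_3, k_3) = 0xC2F3
s_5 = Round(s_4, k_4) = 0xF305
s_6 = Round(s_5, k_5) = 0x0537
s_7 = Round(s_6, k_6) = 0x3753
s_8 = Round(s_7, k_7) = 0x537F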